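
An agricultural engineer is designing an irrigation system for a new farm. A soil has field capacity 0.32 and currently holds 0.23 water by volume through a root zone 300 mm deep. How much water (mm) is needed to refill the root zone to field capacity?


SMD = (FC - theta) * D
    = (0.32 - 0.23) * 300
    = 0.090 * 300
    = 27 mm


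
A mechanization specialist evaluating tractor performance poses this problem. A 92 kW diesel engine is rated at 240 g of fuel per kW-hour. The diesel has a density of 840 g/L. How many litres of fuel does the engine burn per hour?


FC = P * BSFC / rho_fuel
   = 92 * 240 / 840
   = 22080 / 840
   = 26.29 L/h


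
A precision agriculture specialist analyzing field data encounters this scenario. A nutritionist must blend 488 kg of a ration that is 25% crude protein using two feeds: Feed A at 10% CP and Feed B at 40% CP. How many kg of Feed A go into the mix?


parts_A = CP_b - target = 40 - 25 = 15
parts_B = target - CP_a = 25 - 10 = 15
total_parts = 15 + 15 = 30
Feed A = 488 * 15 / 30 = 244 kg
Feed B = 488 * 15 / 30 = 244 kg


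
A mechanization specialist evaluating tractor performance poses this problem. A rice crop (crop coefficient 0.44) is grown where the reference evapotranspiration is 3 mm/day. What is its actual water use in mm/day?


ETc = Kc * ET0
    = 0.44 * 3
    = 1.32 mm/day


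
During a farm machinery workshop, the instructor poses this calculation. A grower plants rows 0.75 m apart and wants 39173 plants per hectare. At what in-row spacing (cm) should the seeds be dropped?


spacing = 10000 / (row_sp * density)
        = 10000 / (0.75 * 39173)
        = 10000 / 29379.75
        = 0.34037 m = 34.04 cm


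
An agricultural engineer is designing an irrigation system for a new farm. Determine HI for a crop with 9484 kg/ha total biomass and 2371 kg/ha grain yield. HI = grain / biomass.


HI = grain_yield / biomass
   = 2371 / 9484
   = 0.25


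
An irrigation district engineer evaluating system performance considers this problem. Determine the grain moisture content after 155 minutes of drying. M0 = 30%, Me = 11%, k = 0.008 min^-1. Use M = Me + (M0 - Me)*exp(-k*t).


M = Me + (M0 - Me) * e^(-k*t)
  = 11 + (30 - 11) * e^(-0.008*155)
  = 11 + 19 * e^(-1.240)
  = 11 + 19 * 0.28938
  = 11 + 5.4983
  = 16.50%


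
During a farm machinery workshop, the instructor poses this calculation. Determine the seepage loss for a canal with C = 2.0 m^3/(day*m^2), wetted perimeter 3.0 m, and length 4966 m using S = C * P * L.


S = C * P * L
  = 2.0 * 3.0 * 4966
  = 29796 m^3/day


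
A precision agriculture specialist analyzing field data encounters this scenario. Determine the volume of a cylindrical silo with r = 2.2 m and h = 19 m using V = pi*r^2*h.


V = pi * r^2 * h
  = pi * 2.2^2 * 19
  = pi * 4.84 * 19
  = 288.90 m^3


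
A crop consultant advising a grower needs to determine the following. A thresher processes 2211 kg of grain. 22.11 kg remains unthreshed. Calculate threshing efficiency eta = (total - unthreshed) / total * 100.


eta = (total - unthreshed) / total * 100
    = (2211 - 22.11) / 2211 * 100
    = 2188.89 / 2211 * 100
    = 99%


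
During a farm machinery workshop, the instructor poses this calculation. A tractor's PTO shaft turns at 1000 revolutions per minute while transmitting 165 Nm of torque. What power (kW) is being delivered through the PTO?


P = 2*pi*n*T / 60000
  = 2*pi * 1000 * 165 / 60000
  = 1036725.58 / 60000
  = 17.28 kW


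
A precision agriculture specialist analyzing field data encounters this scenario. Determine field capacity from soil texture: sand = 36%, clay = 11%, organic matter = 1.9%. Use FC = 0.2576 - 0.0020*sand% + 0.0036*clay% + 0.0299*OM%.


FC = 0.2576 - 0.0020*36 + 0.0036*11 + 0.0299*1.9
   = 0.2576 - 0.0720 + 0.0396 + 0.0568
   = 0.2820


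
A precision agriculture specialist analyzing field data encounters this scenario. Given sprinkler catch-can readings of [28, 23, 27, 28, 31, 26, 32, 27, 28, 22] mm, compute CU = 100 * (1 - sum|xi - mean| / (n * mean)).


xbar = 272 / 10 = 27.200
sum|xi - xbar| = 22
CU = 100 * (1 - 22 / (10 * 27.200))
   = 100 * (1 - 0.0809)
   = 91.91%


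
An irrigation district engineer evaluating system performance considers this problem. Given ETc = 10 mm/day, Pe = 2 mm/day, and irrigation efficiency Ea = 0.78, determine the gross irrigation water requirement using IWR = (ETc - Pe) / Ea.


IWR = (ETc - Pe) / Ea
    = (10 - 2) / 0.78
    = 8 / 0.78
    = 10.26 mm/day


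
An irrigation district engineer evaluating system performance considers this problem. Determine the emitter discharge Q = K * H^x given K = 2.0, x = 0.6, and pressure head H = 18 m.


Q = K * H^x
  = 2.0 * 18^0.6
  = 2.0 * 5.6645
  = 11.33 L/h


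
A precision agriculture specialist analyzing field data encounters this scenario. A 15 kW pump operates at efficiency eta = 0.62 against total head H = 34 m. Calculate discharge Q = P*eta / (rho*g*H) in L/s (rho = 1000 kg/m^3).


Q = (P * 1000 * eta) / (rho * g * H)
  = (15 * 1000 * 0.62) / (1000 * 9.81 * 34)
  = 9300 / 333540
  = 0.02788 m^3/s = 27.88 L/s


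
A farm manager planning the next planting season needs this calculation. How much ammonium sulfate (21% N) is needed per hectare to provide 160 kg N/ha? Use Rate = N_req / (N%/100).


Rate = N_required / (N_content / 100)
     = 160 / (21 / 100)
     = 160 / 0.21
     = 761.90 kg/ha


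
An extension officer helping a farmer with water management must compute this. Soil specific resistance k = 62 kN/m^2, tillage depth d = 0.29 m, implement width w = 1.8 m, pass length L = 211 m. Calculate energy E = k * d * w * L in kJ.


E = k * d * w * L
  = 62 * 0.29 * 1.8 * 211
  = 6828.80 kJ


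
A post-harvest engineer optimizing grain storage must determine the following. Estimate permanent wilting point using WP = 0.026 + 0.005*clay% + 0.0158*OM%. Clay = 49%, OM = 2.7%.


WP = 0.026 + 0.005*49 + 0.0158*2.7
   = 0.026 + 0.2450 + 0.0427
   = 0.3137


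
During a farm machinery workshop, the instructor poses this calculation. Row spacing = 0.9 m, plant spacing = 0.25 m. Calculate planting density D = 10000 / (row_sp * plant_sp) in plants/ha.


D = 10000 / (row_sp * plant_sp)
  = 10000 / (0.9 * 0.25)
  = 10000 / 0.2250
  = 44444.44 plants/ha


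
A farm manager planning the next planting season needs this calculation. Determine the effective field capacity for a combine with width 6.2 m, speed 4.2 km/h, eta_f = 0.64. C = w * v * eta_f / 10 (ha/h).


C = w * v * eta_f / 10
  = 6.2 * 4.2 * 0.64 / 10
  = 16.67 / 10
  = 1.67 ha/h


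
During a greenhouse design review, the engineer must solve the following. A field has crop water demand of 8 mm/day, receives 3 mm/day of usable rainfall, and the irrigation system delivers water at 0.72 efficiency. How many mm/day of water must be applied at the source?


IWR = (ETc - Pe) / Ea
    = (8 - 3) / 0.72
    = 5 / 0.72
    = 6.94 mm/day


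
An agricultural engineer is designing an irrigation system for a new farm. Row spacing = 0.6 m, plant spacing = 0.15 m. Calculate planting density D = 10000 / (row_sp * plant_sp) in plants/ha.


D = 10000 / (row_sp * plant_sp)
  = 10000 / (0.6 * 0.15)
  = 10000 / 0.0900
  = 111111.11 plants/ha


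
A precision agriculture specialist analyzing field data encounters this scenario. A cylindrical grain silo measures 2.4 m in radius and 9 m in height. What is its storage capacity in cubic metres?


V = pi * r^2 * h
  = pi * 2.4^2 * 9
  = pi * 5.76 * 9
  = 162.86 m^3


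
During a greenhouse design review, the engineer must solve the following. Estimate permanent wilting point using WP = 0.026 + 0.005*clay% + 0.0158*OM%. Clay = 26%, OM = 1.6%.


WP = 0.026 + 0.005*26 + 0.0158*1.6
   = 0.026 + 0.1300 + 0.0253
   = 0.1813


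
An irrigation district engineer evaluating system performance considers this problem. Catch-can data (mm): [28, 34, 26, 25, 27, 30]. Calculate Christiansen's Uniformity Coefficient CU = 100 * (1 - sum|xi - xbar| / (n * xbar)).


xbar = 170 / 6 = 28.333
sum|xi - xbar| = 14.667
CU = 100 * (1 - 14.667 / (6 * 28.333))
   = 100 * (1 - 0.0863)
   = 91.37%


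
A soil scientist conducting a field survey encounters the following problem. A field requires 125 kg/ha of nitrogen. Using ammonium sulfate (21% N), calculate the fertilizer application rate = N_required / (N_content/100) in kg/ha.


Rate = N_required / (N_content / 100)
     = 125 / (21 / 100)
     = 125 / 0.21
     = 595.24 kg/ha


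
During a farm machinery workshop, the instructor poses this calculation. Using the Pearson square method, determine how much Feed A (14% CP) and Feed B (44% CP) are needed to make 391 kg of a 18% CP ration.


parts_A = CP_b - target = 44 - 18 = 26
parts_B = target - CP_a = 18 - 14 = 4
total_parts = 26 + 4 = 30
Feed A = 391 * 26 / 30 = 338.87 kg
Feed B = 391 * 4 / 30 = 52.13 kg

338.87 kg


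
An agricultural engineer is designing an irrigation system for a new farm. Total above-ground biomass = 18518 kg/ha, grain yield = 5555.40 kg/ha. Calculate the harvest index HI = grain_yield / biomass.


HI = grain_yield / biomass
   = 5555.40 / 18518
   = 0.30


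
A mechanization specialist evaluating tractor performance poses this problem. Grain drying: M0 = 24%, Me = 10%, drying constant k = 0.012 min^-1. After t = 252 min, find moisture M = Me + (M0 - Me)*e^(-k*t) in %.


M = Me + (M0 - Me) * e^(-k*t)
  = 10 + (24 - 10) * e^(-0.012*252)
  = 10 + 14 * e^(-3.024)
  = 10 + 14 * 0.04861
  = 10 + 0.6805
  = 10.68%


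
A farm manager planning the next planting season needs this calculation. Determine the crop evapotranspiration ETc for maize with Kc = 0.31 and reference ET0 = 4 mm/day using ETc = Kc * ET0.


ETc = Kc * ET0
    = 0.31 * 4
    = 1.24 mm/day


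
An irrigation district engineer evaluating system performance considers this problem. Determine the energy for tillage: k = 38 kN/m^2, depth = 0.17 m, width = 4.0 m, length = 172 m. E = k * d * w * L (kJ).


E = k * d * w * L
  = 38 * 0.17 * 4.0 * 172
  = 4444.48 kJ


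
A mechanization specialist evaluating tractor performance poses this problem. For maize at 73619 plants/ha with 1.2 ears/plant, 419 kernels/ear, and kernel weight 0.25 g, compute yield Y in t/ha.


Y = density * ears * kernels * kw
  = 73619 * 1.2 * 419 * 0.25 g/ha
  = 9253908.30 g/ha
  = 9253.91 kg/ha = 9.25 t/ha


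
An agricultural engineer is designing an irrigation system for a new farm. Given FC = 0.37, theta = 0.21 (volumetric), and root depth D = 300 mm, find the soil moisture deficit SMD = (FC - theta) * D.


SMD = (FC - theta) * D
    = (0.37 - 0.21) * 300
    = 0.160 * 300
    = 48 mm


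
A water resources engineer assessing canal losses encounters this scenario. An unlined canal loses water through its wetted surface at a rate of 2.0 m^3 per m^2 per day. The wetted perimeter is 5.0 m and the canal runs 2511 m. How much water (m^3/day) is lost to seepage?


S = C * P * L
  = 2.0 * 5.0 * 2511
  = 25110 m^3/day


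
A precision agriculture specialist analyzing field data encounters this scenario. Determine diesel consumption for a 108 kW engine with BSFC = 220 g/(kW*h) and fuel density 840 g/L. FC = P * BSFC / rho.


FC = P * BSFC / rho_fuel
   = 108 * 220 / 840
   = 23760 / 840
   = 28.29 L/h


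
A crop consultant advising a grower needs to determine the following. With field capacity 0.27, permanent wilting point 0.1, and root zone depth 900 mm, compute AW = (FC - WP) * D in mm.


AW = (FC - WP) * D
   = (0.27 - 0.1) * 900
   = 0.17 * 900
   = 153 mm


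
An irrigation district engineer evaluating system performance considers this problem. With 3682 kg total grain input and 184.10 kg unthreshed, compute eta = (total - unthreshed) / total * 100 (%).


eta = (total - unthreshed) / total * 100
    = (3682 - 184.10) / 3682 * 100
    = 3497.90 / 3682 * 100
    = 95%


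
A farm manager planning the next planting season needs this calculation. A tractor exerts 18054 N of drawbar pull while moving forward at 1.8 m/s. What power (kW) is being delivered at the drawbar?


P = F * v / 1000
  = 18054 * 1.8 / 1000
  = 32497.20 / 1000
  = 32.50 kW


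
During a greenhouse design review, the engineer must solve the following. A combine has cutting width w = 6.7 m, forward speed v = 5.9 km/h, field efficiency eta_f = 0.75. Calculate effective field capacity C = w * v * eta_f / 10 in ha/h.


C = w * v * eta_f / 10
  = 6.7 * 5.9 * 0.75 / 10
  = 29.65 / 10
  = 2.96 ha/h


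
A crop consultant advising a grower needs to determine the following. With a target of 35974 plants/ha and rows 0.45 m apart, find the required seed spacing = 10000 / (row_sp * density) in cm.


spacing = 10000 / (row_sp * density)
        = 10000 / (0.45 * 35974)
        = 10000 / 16188.30
        = 0.61773 m = 61.77 cm


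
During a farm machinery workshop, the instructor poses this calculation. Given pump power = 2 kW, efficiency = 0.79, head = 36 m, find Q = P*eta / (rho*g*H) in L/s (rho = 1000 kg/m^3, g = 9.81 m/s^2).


Q = (P * 1000 * eta) / (rho * g * H)
  = (2 * 1000 * 0.79) / (1000 * 9.81 * 36)
  = 1580 / 353160
  = 0.00447 m^3/s = 4.47 L/s


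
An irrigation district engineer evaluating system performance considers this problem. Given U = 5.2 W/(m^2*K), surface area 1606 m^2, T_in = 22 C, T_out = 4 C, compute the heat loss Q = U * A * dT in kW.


dT = 22 - (4) = 18 K
Q = U * A * dT
  = 5.2 * 1606 * 18
  = 150321.60 W = 150.32 kW


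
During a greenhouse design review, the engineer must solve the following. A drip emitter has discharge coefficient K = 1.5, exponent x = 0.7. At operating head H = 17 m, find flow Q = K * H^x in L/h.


Q = K * H^x
  = 1.5 * 17^0.7
  = 1.5 * 7.2663
  = 10.90 L/h


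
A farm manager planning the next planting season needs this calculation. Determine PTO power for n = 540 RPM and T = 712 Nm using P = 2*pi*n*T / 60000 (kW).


P = 2*pi*n*T / 60000
  = 2*pi * 540 * 712 / 60000
  = 2415759.09 / 60000
  = 40.26 kW


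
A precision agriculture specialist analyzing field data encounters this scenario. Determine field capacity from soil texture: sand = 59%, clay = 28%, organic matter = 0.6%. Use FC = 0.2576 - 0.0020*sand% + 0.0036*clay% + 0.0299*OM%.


FC = 0.2576 - 0.0020*59 + 0.0036*28 + 0.0299*0.6
   = 0.2576 - 0.1180 + 0.1008 + 0.0179
   = 0.2583


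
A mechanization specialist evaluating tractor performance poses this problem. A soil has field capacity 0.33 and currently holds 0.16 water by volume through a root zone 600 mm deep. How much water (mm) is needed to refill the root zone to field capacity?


SMD = (FC - theta) * D
    = (0.33 - 0.16) * 600
    = 0.170 * 600
    = 102 mm


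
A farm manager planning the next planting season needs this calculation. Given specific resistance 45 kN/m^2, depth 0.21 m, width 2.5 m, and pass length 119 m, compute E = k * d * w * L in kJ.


E = k * d * w * L
  = 45 * 0.21 * 2.5 * 119
  = 2811.38 kJ


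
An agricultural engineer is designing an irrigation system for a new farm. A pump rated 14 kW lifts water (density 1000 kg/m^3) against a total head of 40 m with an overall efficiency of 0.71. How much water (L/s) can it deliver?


Q = (P * 1000 * eta) / (rho * g * H)
  = (14 * 1000 * 0.71) / (1000 * 9.81 * 40)
  = 9940 / 392400
  = 0.02533 m^3/s = 25.33 L/s


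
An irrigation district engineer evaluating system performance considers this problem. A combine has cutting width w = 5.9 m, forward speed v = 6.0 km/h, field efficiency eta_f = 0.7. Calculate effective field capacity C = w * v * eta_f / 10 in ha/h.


C = w * v * eta_f / 10
  = 5.9 * 6.0 * 0.7 / 10
  = 24.78 / 10
  = 2.48 ha/h


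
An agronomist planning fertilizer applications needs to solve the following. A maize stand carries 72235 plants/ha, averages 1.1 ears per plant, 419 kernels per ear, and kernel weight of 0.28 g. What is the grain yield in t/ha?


Y = density * ears * kernels * kw
  = 72235 * 1.1 * 419 * 0.28 g/ha
  = 9322071.22 g/ha
  = 9322.07 kg/ha = 9.32 t/ha


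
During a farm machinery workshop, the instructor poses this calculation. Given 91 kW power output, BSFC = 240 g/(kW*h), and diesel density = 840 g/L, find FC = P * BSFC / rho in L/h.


FC = P * BSFC / rho_fuel
   = 91 * 240 / 840
   = 21840 / 840
   = 26 L/h


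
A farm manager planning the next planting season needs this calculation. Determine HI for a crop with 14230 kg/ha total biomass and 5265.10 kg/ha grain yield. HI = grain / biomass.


HI = grain_yield / biomass
   = 5265.10 / 14230
   = 0.37


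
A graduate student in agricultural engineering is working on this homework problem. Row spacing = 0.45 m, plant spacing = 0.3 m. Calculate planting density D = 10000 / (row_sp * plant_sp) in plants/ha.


D = 10000 / (row_sp * plant_sp)
  = 10000 / (0.45 * 0.3)
  = 10000 / 0.1350
  = 74074.07 plants/ha


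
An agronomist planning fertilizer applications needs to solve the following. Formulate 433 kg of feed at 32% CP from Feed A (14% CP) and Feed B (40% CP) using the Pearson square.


parts_A = CP_b - target = 40 - 32 = 8
parts_B = target - CP_a = 32 - 14 = 18
total_parts = 8 + 18 = 26
Feed A = 433 * 8 / 26 = 133.23 kg
Feed B = 433 * 18 / 26 = 299.77 kg

133.23 kg


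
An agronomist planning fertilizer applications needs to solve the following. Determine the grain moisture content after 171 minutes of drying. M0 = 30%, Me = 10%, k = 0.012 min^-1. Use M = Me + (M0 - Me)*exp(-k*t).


M = Me + (M0 - Me) * e^(-k*t)
  = 10 + (30 - 10) * e^(-0.012*171)
  = 10 + 20 * e^(-2.052)
  = 10 + 20 * 0.12848
  = 10 + 2.5696
  = 12.57%


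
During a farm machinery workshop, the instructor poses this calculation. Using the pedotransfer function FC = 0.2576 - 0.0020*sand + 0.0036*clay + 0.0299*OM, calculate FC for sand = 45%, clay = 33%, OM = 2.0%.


FC = 0.2576 - 0.0020*45 + 0.0036*33 + 0.0299*2.0
   = 0.2576 - 0.0900 + 0.1188 + 0.0598
   = 0.3462


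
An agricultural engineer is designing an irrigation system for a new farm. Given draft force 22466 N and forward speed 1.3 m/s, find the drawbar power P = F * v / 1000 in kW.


P = F * v / 1000
  = 22466 * 1.3 / 1000
  = 29205.80 / 1000
  = 29.21 kW


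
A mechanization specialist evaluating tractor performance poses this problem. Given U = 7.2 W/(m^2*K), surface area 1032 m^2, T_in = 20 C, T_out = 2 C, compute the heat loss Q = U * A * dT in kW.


dT = 20 - (2) = 18 K
Q = U * A * dT
  = 7.2 * 1032 * 18
  = 133747.20 W = 133.75 kW


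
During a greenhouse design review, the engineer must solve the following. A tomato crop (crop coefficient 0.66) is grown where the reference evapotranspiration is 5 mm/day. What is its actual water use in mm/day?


ETc = Kc * ET0
    = 0.66 * 5
    = 3.30 mm/day


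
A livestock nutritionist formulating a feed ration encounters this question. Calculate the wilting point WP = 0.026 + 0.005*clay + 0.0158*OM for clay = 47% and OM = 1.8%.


WP = 0.026 + 0.005*47 + 0.0158*1.8
   = 0.026 + 0.2350 + 0.0284
   = 0.2894


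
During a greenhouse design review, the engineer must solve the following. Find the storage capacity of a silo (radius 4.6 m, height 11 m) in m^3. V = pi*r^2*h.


V = pi * r^2 * h
  = pi * 4.6^2 * 11
  = pi * 21.16 * 11
  = 731.24 m^3


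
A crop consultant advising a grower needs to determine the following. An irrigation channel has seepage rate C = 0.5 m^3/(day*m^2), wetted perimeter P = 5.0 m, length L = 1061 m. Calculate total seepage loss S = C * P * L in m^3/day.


S = C * P * L
  = 0.5 * 5.0 * 1061
  = 2652.50 m^3/day


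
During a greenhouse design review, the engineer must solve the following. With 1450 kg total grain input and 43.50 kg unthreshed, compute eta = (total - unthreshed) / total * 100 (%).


eta = (total - unthreshed) / total * 100
    = (1450 - 43.50) / 1450 * 100
    = 1406.50 / 1450 * 100
    = 97%


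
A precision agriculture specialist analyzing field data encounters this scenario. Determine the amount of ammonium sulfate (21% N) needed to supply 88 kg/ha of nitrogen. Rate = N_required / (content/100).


Rate = N_required / (N_content / 100)
     = 88 / (21 / 100)
     = 88 / 0.21
     = 419.05 kg/ha


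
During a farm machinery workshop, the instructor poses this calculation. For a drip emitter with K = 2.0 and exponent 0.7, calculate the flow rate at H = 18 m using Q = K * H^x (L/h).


Q = K * H^x
  = 2.0 * 18^0.7
  = 2.0 * 7.5629
  = 15.13 L/h


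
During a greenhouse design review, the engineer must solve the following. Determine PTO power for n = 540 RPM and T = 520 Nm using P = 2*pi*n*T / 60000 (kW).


P = 2*pi*n*T / 60000
  = 2*pi * 540 * 520 / 60000
  = 1764318.43 / 60000
  = 29.41 kW


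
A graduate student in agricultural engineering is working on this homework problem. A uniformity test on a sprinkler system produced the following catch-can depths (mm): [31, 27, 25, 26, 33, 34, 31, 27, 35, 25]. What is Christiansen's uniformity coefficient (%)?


xbar = 294 / 10 = 29.400
sum|xi - xbar| = 34
CU = 100 * (1 - 34 / (10 * 29.400))
   = 100 * (1 - 0.1156)
   = 88.44%


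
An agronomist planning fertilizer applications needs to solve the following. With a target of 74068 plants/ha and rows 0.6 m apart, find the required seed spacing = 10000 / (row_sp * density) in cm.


spacing = 10000 / (row_sp * density)
        = 10000 / (0.6 * 74068)
        = 10000 / 44440.80
        = 0.22502 m = 22.50 cm


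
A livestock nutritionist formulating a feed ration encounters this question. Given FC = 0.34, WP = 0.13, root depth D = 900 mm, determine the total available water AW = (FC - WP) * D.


AW = (FC - WP) * D
   = (0.34 - 0.13) * 900
   = 0.21 * 900
   = 189 mm


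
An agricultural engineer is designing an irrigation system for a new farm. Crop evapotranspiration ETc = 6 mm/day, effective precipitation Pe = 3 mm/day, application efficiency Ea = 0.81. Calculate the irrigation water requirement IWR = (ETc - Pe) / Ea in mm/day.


IWR = (ETc - Pe) / Ea
    = (6 - 3) / 0.81
    = 3 / 0.81
    = 3.70 mm/day


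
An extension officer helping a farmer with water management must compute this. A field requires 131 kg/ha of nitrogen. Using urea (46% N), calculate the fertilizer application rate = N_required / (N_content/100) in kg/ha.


Rate = N_required / (N_content / 100)
     = 131 / (46 / 100)
     = 131 / 0.46
     = 284.78 kg/ha


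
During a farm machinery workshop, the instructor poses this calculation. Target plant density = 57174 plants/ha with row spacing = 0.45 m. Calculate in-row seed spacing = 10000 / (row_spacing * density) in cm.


spacing = 10000 / (row_sp * density)
        = 10000 / (0.45 * 57174)
        = 10000 / 25728.30
        = 0.38868 m = 38.87 cm


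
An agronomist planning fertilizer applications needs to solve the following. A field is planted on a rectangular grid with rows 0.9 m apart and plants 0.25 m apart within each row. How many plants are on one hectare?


D = 10000 / (row_sp * plant_sp)
  = 10000 / (0.9 * 0.25)
  = 10000 / 0.2250
  = 44444.44 plants/ha


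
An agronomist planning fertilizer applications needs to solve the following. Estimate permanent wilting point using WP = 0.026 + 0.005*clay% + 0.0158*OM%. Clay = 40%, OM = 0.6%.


WP = 0.026 + 0.005*40 + 0.0158*0.6
   = 0.026 + 0.2000 + 0.0095
   = 0.2355


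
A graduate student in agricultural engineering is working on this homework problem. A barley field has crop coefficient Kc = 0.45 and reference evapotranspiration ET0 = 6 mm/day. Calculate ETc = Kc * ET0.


ETc = Kc * ET0
    = 0.45 * 6
    = 2.70 mm/day


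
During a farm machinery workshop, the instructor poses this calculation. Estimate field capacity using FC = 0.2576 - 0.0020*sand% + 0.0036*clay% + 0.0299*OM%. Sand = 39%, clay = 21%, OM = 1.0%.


FC = 0.2576 - 0.0020*39 + 0.0036*21 + 0.0299*1.0
   = 0.2576 - 0.0780 + 0.0756 + 0.0299
   = 0.2851


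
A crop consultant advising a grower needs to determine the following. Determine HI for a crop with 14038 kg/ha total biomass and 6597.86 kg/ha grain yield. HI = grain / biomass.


HI = grain_yield / biomass
   = 6597.86 / 14038
   = 0.47


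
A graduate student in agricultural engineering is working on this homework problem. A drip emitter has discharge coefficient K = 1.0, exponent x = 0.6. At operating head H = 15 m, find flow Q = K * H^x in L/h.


Q = K * H^x
  = 1.0 * 15^0.6
  = 1.0 * 5.0776
  = 5.08 L/h


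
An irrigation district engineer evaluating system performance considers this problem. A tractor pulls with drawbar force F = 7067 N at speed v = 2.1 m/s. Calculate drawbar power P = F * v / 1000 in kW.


P = F * v / 1000
  = 7067 * 2.1 / 1000
  = 14840.70 / 1000
  = 14.84 kW


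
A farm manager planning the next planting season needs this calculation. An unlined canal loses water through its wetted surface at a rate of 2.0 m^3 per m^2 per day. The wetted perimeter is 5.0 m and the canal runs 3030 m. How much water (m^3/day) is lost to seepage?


S = C * P * L
  = 2.0 * 5.0 * 3030
  = 30300 m^3/day


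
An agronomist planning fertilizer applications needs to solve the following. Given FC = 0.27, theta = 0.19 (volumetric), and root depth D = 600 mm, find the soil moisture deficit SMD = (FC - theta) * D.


SMD = (FC - theta) * D
    = (0.27 - 0.19) * 600
    = 0.080 * 600
    = 48 mm


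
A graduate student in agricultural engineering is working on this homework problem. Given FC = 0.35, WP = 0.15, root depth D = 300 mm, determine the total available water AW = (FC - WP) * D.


AW = (FC - WP) * D
   = (0.35 - 0.15) * 300
   = 0.20 * 300
   = 60 mm


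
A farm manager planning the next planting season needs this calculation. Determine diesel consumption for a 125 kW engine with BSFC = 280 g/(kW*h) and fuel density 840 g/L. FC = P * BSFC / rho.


FC = P * BSFC / rho_fuel
   = 125 * 280 / 840
   = 35000 / 840
   = 41.67 L/h


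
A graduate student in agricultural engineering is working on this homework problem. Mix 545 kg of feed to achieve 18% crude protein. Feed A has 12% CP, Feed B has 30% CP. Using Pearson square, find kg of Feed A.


parts_A = CP_b - target = 30 - 18 = 12
parts_B = target - CP_a = 18 - 12 = 6
total_parts = 12 + 6 = 18
Feed A = 545 * 12 / 18 = 363.33 kg
Feed B = 545 * 6 / 18 = 181.67 kg

363.33 kg


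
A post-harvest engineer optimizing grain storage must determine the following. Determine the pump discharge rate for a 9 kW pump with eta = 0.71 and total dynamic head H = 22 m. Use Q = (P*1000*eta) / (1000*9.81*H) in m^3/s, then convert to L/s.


Q = (P * 1000 * eta) / (rho * g * H)
  = (9 * 1000 * 0.71) / (1000 * 9.81 * 22)
  = 6390 / 215820
  = 0.02961 m^3/s = 29.61 L/s


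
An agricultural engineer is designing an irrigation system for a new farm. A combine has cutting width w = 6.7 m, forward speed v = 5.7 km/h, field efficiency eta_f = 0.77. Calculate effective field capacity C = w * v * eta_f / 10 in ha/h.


C = w * v * eta_f / 10
  = 6.7 * 5.7 * 0.77 / 10
  = 29.41 / 10
  = 2.94 ha/h


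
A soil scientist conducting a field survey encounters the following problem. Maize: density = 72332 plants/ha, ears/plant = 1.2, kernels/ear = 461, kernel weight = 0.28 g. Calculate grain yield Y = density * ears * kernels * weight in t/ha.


Y = density * ears * kernels * kw
  = 72332 * 1.2 * 461 * 0.28 g/ha
  = 11203937.47 g/ha
  = 11203.94 kg/ha = 11.20 t/ha


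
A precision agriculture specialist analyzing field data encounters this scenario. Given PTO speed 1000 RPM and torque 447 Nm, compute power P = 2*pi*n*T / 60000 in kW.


P = 2*pi*n*T / 60000
  = 2*pi * 1000 * 447 / 60000
  = 2808583.83 / 60000
  = 46.81 kW


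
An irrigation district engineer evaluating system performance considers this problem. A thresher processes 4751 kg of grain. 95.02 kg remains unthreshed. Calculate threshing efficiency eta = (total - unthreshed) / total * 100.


eta = (total - unthreshed) / total * 100
    = (4751 - 95.02) / 4751 * 100
    = 4655.98 / 4751 * 100
    = 98%


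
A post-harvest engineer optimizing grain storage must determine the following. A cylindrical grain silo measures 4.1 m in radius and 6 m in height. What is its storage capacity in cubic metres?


V = pi * r^2 * h
  = pi * 4.1^2 * 6
  = pi * 16.81 * 6
  = 316.86 m^3


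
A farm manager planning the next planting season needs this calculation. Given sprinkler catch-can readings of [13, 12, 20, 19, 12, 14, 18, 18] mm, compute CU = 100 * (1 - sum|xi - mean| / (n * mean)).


xbar = 126 / 8 = 15.750
sum|xi - xbar| = 24
CU = 100 * (1 - 24 / (8 * 15.750))
   = 100 * (1 - 0.1905)
   = 80.95%


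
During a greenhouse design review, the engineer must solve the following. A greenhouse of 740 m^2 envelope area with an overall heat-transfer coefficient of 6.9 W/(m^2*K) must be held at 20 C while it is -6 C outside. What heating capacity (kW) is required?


dT = 20 - (-6) = 26 K
Q = U * A * dT
  = 6.9 * 740 * 26
  = 132756 W = 132.76 kW


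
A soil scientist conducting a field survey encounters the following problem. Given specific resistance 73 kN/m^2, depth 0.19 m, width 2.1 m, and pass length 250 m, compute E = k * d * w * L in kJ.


E = k * d * w * L
  = 73 * 0.19 * 2.1 * 250
  = 7281.75 kJ


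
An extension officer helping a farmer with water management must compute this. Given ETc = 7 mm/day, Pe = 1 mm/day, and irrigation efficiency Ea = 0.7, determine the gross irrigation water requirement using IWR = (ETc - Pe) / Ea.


IWR = (ETc - Pe) / Ea
    = (7 - 1) / 0.7
    = 6 / 0.7
    = 8.57 mm/day


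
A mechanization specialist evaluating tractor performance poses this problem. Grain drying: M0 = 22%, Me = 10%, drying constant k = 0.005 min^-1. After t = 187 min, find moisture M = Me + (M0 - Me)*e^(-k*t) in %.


M = Me + (M0 - Me) * e^(-k*t)
  = 10 + (22 - 10) * e^(-0.005*187)
  = 10 + 12 * e^(-0.935)
  = 10 + 12 * 0.39259
  = 10 + 4.7110
  = 14.71%


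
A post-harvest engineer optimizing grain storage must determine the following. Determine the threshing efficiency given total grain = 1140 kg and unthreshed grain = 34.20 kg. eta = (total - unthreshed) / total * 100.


eta = (total - unthreshed) / total * 100
    = (1140 - 34.20) / 1140 * 100
    = 1105.80 / 1140 * 100
    = 97%


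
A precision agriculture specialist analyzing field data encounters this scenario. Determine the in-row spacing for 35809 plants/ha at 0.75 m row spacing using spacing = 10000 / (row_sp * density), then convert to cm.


spacing = 10000 / (row_sp * density)
        = 10000 / (0.75 * 35809)
        = 10000 / 26856.75
        = 0.37235 m = 37.23 cm


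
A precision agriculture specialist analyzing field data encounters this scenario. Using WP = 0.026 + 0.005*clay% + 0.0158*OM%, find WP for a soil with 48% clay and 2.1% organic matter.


WP = 0.026 + 0.005*48 + 0.0158*2.1
   = 0.026 + 0.2400 + 0.0332
   = 0.2992


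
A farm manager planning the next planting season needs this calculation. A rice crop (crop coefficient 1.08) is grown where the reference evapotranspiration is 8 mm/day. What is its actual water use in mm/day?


ETc = Kc * ET0
    = 1.08 * 8
    = 8.64 mm/day


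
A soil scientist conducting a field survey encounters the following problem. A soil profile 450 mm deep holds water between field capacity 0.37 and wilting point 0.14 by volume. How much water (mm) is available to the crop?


AW = (FC - WP) * D
   = (0.37 - 0.14) * 450
   = 0.23 * 450
   = 103.50 mm


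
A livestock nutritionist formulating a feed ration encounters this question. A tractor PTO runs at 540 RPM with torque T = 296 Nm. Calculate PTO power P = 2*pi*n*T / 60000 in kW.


P = 2*pi*n*T / 60000
  = 2*pi * 540 * 296 / 60000
  = 1004304.34 / 60000
  = 16.74 kW


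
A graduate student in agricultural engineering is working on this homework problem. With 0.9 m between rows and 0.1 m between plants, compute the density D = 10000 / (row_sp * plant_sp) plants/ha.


D = 10000 / (row_sp * plant_sp)
  = 10000 / (0.9 * 0.1)
  = 10000 / 0.0900
  = 111111.11 plants/ha


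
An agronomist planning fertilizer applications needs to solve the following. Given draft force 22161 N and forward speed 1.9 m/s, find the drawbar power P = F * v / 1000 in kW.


P = F * v / 1000
  = 22161 * 1.9 / 1000
  = 42105.90 / 1000
  = 42.11 kW


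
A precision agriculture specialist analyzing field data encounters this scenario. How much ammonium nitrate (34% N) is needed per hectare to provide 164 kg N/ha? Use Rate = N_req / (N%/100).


Rate = N_required / (N_content / 100)
     = 164 / (34 / 100)
     = 164 / 0.34
     = 482.35 kg/ha


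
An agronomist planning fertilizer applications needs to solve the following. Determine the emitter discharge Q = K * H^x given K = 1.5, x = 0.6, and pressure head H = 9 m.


Q = K * H^x
  = 1.5 * 9^0.6
  = 1.5 * 3.7372
  = 5.61 L/h


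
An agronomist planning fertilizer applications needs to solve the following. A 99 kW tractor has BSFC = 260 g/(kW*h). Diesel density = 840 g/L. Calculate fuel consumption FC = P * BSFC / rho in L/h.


FC = P * BSFC / rho_fuel
   = 99 * 260 / 840
   = 25740 / 840
   = 30.64 L/h


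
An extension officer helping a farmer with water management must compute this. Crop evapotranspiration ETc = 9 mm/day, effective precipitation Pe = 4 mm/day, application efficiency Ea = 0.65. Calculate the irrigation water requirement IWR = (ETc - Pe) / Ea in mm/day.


IWR = (ETc - Pe) / Ea
    = (9 - 4) / 0.65
    = 5 / 0.65
    = 7.69 mm/day


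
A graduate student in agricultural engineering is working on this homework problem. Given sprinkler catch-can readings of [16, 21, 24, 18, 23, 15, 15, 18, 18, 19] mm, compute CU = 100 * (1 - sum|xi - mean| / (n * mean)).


xbar = 187 / 10 = 18.700
sum|xi - xbar| = 24.400
CU = 100 * (1 - 24.400 / (10 * 18.700))
   = 100 * (1 - 0.1305)
   = 86.95%


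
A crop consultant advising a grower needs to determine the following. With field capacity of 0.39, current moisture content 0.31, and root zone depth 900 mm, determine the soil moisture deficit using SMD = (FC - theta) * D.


SMD = (FC - theta) * D
    = (0.39 - 0.31) * 900
    = 0.080 * 900
    = 72 mm


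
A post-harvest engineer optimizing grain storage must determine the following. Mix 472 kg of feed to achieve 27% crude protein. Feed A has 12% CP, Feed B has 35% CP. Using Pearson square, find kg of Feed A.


parts_A = CP_b - target = 35 - 27 = 8
parts_B = target - CP_a = 27 - 12 = 15
total_parts = 8 + 15 = 23
Feed A = 472 * 8 / 23 = 164.17 kg
Feed B = 472 * 15 / 23 = 307.83 kg

164.17 kg


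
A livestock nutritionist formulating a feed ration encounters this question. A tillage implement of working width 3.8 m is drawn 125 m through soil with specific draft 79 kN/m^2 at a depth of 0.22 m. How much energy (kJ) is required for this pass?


E = k * d * w * L
  = 79 * 0.22 * 3.8 * 125
  = 8255.50 kJ


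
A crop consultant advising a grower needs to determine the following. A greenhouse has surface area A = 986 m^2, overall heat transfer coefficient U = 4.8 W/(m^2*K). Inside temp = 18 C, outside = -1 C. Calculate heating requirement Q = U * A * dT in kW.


dT = 18 - (-1) = 19 K
Q = U * A * dT
  = 4.8 * 986 * 19
  = 89923.20 W = 89.92 kW


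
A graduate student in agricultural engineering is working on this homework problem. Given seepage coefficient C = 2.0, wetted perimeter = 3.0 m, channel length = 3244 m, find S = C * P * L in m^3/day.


S = C * P * L
  = 2.0 * 3.0 * 3244
  = 19464 m^3/day


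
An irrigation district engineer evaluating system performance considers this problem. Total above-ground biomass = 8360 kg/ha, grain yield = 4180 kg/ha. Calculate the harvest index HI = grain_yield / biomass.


HI = grain_yield / biomass
   = 4180 / 8360
   = 0.50


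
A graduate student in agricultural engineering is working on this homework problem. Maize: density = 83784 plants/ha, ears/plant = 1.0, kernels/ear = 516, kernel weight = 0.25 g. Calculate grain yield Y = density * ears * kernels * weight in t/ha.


Y = density * ears * kernels * kw
  = 83784 * 1.0 * 516 * 0.25 g/ha
  = 10808136 g/ha
  = 10808.14 kg/ha = 10.81 t/ha


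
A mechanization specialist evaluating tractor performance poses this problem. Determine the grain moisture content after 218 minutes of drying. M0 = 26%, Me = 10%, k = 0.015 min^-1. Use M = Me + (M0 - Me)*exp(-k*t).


M = Me + (M0 - Me) * e^(-k*t)
  = 10 + (26 - 10) * e^(-0.015*218)
  = 10 + 16 * e^(-3.270)
  = 10 + 16 * 0.03801
  = 10 + 0.6081
  = 10.61%


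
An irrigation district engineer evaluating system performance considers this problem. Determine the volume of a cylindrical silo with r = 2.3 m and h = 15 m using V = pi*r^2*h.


V = pi * r^2 * h
  = pi * 2.3^2 * 15
  = pi * 5.29 * 15
  = 249.29 m^3


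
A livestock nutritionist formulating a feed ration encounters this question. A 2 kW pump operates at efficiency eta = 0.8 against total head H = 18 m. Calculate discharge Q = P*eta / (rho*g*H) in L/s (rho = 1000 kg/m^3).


Q = (P * 1000 * eta) / (rho * g * H)
  = (2 * 1000 * 0.8) / (1000 * 9.81 * 18)
  = 1600 / 176580
  = 0.00906 m^3/s = 9.06 L/s


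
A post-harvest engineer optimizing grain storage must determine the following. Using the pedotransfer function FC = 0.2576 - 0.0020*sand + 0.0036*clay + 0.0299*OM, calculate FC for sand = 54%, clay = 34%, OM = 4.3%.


FC = 0.2576 - 0.0020*54 + 0.0036*34 + 0.0299*4.3
   = 0.2576 - 0.1080 + 0.1224 + 0.1286
   = 0.4006


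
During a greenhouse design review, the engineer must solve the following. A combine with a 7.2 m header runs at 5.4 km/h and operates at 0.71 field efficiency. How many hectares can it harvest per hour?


C = w * v * eta_f / 10
  = 7.2 * 5.4 * 0.71 / 10
  = 27.60 / 10
  = 2.76 ha/h


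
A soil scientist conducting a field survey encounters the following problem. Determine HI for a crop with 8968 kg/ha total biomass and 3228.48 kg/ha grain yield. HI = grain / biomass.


HI = grain_yield / biomass
   = 3228.48 / 8968
   = 0.36


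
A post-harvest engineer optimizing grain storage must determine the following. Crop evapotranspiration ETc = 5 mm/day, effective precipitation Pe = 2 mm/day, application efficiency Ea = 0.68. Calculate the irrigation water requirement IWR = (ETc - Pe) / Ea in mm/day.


IWR = (ETc - Pe) / Ea
    = (5 - 2) / 0.68
    = 3 / 0.68
    = 4.41 mm/day


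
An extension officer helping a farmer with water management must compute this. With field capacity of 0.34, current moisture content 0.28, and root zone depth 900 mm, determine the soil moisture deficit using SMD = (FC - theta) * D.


SMD = (FC - theta) * D
    = (0.34 - 0.28) * 900
    = 0.060 * 900
    = 54 mm


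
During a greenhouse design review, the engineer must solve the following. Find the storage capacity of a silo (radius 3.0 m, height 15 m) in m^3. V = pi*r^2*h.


V = pi * r^2 * h
  = pi * 3.0^2 * 15
  = pi * 9 * 15
  = 424.12 m^3


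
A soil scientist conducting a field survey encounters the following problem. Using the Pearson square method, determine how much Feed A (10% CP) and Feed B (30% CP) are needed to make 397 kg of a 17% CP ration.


parts_A = CP_b - target = 30 - 17 = 13
parts_B = target - CP_a = 17 - 10 = 7
total_parts = 13 + 7 = 20
Feed A = 397 * 13 / 20 = 258.05 kg
Feed B = 397 * 7 / 20 = 138.95 kg

258.05 kg


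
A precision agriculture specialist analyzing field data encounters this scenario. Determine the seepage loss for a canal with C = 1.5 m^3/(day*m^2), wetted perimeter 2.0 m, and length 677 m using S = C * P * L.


S = C * P * L
  = 1.5 * 2.0 * 677
  = 2031 m^3/day


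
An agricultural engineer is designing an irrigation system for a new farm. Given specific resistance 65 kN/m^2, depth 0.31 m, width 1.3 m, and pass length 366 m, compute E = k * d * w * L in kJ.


E = k * d * w * L
  = 65 * 0.31 * 1.3 * 366
  = 9587.37 kJ


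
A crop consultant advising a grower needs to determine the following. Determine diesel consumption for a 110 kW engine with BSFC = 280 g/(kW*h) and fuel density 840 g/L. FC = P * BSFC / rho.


FC = P * BSFC / rho_fuel
   = 110 * 280 / 840
   = 30800 / 840
   = 36.67 L/h
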